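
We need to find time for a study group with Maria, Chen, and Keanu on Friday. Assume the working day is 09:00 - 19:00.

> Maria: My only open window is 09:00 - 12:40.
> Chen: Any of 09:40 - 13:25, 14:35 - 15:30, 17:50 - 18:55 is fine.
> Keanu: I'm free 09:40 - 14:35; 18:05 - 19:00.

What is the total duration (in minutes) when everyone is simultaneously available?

180

Maria ∩ Chen: 09:40-12:40.
Maria ∩ Chen ∩ Keanu: 09:40-12:40.
So the common availability across everyone is 09:40-12:40.
That's a single block of 180 minutes.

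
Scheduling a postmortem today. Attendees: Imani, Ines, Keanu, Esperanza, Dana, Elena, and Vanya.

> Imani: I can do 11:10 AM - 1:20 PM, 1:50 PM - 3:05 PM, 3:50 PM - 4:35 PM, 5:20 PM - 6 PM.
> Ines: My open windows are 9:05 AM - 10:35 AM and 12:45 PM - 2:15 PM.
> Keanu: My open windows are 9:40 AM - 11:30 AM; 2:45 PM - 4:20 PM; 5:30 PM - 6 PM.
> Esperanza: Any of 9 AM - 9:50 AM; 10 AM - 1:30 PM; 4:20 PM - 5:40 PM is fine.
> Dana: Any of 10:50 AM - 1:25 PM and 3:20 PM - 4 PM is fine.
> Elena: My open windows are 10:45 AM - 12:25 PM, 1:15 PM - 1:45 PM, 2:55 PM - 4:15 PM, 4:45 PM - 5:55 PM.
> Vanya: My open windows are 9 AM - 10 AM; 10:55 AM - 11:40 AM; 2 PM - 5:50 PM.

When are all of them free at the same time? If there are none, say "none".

Imani ∩ Ines: 12:45-13:20, 13:50-14:15.
Imani ∩ Ines ∩ Keanu: ∅.
Imani ∩ Ines ∩ Keanu ∩ Esperanza: ∅.
Imani ∩ Ines ∩ Keanu ∩ Esperanza ∩ Dana: ∅.
Imani ∩ Ines ∩ Keanu ∩ Esperanza ∩ Dana ∩ Elena: ∅.
Imani ∩ Ines ∩ Keanu ∩ Esperanza ∩ Dana ∩ Elena ∩ Vanya: ∅.
There is no time when everyone is free.

none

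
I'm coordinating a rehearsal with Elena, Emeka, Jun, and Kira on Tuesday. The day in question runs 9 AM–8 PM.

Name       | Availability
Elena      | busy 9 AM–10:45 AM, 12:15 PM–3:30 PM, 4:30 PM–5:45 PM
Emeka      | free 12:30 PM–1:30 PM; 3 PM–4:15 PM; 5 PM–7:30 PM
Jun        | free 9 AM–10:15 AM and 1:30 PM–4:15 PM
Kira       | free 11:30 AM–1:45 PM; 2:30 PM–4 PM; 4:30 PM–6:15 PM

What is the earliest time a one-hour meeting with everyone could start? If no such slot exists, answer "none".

none

Elena free: 10:45-12:15, 15:30-16:30, 17:45-20:00 (invert busy blocks within the working day).
Emeka free: 12:30-13:30, 15:00-16:15, 17:00-19:30.
Jun free: 09:00-10:15, 13:30-16:15.
Kira free: 11:30-13:45, 14:30-16:00, 16:30-18:15.
Elena ∩ Emeka: 15:30-16:15, 17:45-19:30.
Elena ∩ Emeka ∩ Jun: 15:30-16:15.
Elena ∩ Emeka ∩ Jun ∩ Kira: 15:30-16:00.
No common window is at least 60 minutes long.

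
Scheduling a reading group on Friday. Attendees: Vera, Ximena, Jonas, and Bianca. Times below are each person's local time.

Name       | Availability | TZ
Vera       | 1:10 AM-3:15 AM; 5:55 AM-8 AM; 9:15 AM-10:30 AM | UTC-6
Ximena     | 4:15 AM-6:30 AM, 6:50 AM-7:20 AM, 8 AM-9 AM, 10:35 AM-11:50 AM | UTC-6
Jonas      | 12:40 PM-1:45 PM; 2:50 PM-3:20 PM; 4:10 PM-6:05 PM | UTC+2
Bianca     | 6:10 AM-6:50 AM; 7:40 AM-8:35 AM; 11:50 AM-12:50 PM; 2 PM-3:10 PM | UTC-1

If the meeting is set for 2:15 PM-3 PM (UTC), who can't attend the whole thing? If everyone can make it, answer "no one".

Bianca, Vera

Vera in UTC: 07:10-09:15, 11:55-14:00, 15:15-16:30 (add 6h to convert from UTC-6).
Ximena in UTC: 10:15-12:30, 12:50-13:20, 14:00-15:00, 16:35-17:50 (add 6h to convert from UTC-6).
Jonas in UTC: 10:40-11:45, 12:50-13:20, 14:10-16:05 (subtract 2h to convert from UTC+2).
Bianca in UTC: 07:10-07:50, 08:40-09:35, 12:50-13:50, 15:00-16:10 (add 1h to convert from UTC-1).
Vera: not fully free for 14:15-15:00. Ximena: free for 14:15-15:00. Jonas: free for 14:15-15:00. Bianca: not fully free for 14:15-15:00.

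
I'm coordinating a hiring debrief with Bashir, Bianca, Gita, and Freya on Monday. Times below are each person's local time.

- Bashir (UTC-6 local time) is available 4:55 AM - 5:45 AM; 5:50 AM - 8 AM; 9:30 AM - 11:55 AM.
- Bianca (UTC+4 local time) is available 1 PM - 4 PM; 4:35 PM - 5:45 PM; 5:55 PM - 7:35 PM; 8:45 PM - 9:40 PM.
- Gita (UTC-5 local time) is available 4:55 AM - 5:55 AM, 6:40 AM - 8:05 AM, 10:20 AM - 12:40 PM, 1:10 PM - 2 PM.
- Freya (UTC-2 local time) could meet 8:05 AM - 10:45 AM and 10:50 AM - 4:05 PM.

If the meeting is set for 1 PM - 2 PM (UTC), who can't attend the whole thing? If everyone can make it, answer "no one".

Bianca, Gita

Bashir in UTC: 10:55-11:45, 11:50-14:00, 15:30-17:55 (add 6h to convert from UTC-6).
Bianca in UTC: 09:00-12:00, 12:35-13:45, 13:55-15:35, 16:45-17:40 (subtract 4h to convert from UTC+4).
Gita in UTC: 09:55-10:55, 11:40-13:05, 15:20-17:40, 18:10-19:00 (add 5h to convert from UTC-5).
Freya in UTC: 10:05-12:45, 12:50-18:05 (add 2h to convert from UTC-2).
Bashir: free for 13:00-14:00. Bianca: not fully free for 13:00-14:00. Gita: not fully free for 13:00-14:00. Freya: free for 13:00-14:00.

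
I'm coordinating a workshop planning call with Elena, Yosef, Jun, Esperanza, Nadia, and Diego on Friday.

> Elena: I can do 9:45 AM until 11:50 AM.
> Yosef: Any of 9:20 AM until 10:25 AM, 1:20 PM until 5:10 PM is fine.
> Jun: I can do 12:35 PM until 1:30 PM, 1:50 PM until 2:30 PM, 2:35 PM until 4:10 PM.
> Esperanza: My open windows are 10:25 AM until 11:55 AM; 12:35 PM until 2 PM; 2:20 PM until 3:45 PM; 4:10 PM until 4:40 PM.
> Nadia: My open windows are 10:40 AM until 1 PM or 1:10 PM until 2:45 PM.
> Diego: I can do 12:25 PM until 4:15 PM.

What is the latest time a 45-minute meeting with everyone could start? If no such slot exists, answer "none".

none

Elena ∩ Yosef: 09:45-10:25.
Elena ∩ Yosef ∩ Jun: ∅.
Elena ∩ Yosef ∩ Jun ∩ Esperanza: ∅.
Elena ∩ Yosef ∩ Jun ∩ Esperanza ∩ Nadia: ∅.
Elena ∩ Yosef ∩ Jun ∩ Esperanza ∩ Nadia ∩ Diego: ∅.
There is no time when everyone is free.
No common window is at least 45 minutes long.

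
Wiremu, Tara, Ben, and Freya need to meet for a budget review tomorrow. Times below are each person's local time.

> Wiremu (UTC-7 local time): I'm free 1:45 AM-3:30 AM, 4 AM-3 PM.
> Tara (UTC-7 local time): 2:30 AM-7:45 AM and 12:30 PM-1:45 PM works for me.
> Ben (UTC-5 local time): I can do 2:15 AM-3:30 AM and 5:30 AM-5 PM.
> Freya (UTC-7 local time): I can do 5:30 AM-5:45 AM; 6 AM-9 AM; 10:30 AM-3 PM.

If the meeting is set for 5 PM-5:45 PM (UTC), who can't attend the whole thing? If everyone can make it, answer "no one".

Wiremu in UTC: 08:45-10:30, 11:00-22:00 (add 7h to convert from UTC-7).
Tara in UTC: 09:30-14:45, 19:30-20:45 (add 7h to convert from UTC-7).
Ben in UTC: 07:15-08:30, 10:30-22:00 (add 5h to convert from UTC-5).
Freya in UTC: 12:30-12:45, 13:00-16:00, 17:30-22:00 (add 7h to convert from UTC-7).
Wiremu: free for 17:00-17:45. Tara: not fully free for 17:00-17:45. Ben: free for 17:00-17:45. Freya: not fully free for 17:00-17:45.

Freya, Tara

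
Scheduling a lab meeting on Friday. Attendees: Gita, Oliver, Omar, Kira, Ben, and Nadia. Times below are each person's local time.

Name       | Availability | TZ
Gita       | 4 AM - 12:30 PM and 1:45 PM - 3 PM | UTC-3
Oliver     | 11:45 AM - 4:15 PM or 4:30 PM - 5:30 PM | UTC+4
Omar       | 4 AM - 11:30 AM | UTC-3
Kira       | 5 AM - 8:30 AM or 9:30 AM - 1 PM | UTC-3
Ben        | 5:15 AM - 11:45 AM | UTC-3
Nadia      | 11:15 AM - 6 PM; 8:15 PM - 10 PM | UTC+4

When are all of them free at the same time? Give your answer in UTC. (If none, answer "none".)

Gita in UTC: 07:00-15:30, 16:45-18:00 (add 3h to convert from UTC-3).
Oliver in UTC: 07:45-12:15, 12:30-13:30 (subtract 4h to convert from UTC+4).
Omar in UTC: 07:00-14:30 (add 3h to convert from UTC-3).
Kira in UTC: 08:00-11:30, 12:30-16:00 (add 3h to convert from UTC-3).
Ben in UTC: 08:15-14:45 (add 3h to convert from UTC-3).
Nadia in UTC: 07:15-14:00, 16:15-18:00 (subtract 4h to convert from UTC+4).
Gita ∩ Oliver: 07:45-12:15, 12:30-13:30.
Gita ∩ Oliver ∩ Omar: 07:45-12:15, 12:30-13:30.
Gita ∩ Oliver ∩ Omar ∩ Kira: 08:00-11:30, 12:30-13:30.
Gita ∩ Oliver ∩ Omar ∩ Kira ∩ Ben: 08:15-11:30, 12:30-13:30.
Gita ∩ Oliver ∩ Omar ∩ Kira ∩ Ben ∩ Nadia: 08:15-11:30, 12:30-13:30.

08:15-11:30, 12:30-13:30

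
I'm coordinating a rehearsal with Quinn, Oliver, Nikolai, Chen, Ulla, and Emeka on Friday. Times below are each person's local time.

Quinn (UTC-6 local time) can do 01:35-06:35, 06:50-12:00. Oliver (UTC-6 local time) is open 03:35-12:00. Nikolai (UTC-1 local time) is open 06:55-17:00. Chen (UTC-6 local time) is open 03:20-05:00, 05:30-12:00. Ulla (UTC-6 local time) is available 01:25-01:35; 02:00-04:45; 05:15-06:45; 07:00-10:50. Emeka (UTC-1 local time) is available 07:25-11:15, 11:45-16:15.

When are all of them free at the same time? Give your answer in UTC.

Quinn in UTC: 07:35-12:35, 12:50-18:00 (add 6h to convert from UTC-6).
Oliver in UTC: 09:35-18:00 (add 6h to convert from UTC-6).
Nikolai in UTC: 07:55-18:00 (add 1h to convert from UTC-1).
Chen in UTC: 09:20-11:00, 11:30-18:00 (add 6h to convert from UTC-6).
Ulla in UTC: 07:25-07:35, 08:00-10:45, 11:15-12:45, 13:00-16:50 (add 6h to convert from UTC-6).
Emeka in UTC: 08:25-12:15, 12:45-17:15 (add 1h to convert from UTC-1).
Quinn ∩ Oliver: 09:35-12:35, 12:50-18:00.
Quinn ∩ Oliver ∩ Nikolai: 09:35-12:35, 12:50-18:00.
Quinn ∩ Oliver ∩ Nikolai ∩ Chen: 09:35-11:00, 11:30-12:35, 12:50-18:00.
Quinn ∩ Oliver ∩ Nikolai ∩ Chen ∩ Ulla: 09:35-10:45, 11:30-12:35, 13:00-16:50.
Quinn ∩ Oliver ∩ Nikolai ∩ Chen ∩ Ulla ∩ Emeka: 09:35-10:45, 11:30-12:15, 13:00-16:50.
So the common availability across everyone is 09:35-10:45, 11:30-12:15, 13:00-16:50.

09:35-10:45, 11:30-12:15, 13:00-16:50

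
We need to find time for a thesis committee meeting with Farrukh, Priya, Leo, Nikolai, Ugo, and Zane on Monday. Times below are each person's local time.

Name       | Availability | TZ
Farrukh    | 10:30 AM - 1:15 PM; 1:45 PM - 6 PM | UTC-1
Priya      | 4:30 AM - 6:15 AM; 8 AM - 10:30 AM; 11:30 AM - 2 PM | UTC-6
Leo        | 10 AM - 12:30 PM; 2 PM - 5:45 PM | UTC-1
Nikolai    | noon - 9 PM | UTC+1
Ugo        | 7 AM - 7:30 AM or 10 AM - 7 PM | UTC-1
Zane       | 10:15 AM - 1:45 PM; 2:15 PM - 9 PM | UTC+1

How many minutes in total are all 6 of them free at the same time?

Farrukh in UTC: 11:30-14:15, 14:45-19:00 (add 1h to convert from UTC-1).
Priya in UTC: 10:30-12:15, 14:00-16:30, 17:30-20:00 (add 6h to convert from UTC-6).
Leo in UTC: 11:00-13:30, 15:00-18:45 (add 1h to convert from UTC-1).
Nikolai in UTC: 11:00-20:00 (subtract 1h to convert from UTC+1).
Ugo in UTC: 08:00-08:30, 11:00-20:00 (add 1h to convert from UTC-1).
Zane in UTC: 09:15-12:45, 13:15-20:00 (subtract 1h to convert from UTC+1).
Farrukh ∩ Priya: 11:30-12:15, 14:00-14:15, 14:45-16:30, 17:30-19:00.
Farrukh ∩ Priya ∩ Leo: 11:30-12:15, 15:00-16:30, 17:30-18:45.
Farrukh ∩ Priya ∩ Leo ∩ Nikolai: 11:30-12:15, 15:00-16:30, 17:30-18:45.
Farrukh ∩ Priya ∩ Leo ∩ Nikolai ∩ Ugo: 11:30-12:15, 15:00-16:30, 17:30-18:45.
Farrukh ∩ Priya ∩ Leo ∩ Nikolai ∩ Ugo ∩ Zane: 11:30-12:15, 15:00-16:30, 17:30-18:45.
Summing the common windows: 45 + 90 + 75 = 210 minutes.

210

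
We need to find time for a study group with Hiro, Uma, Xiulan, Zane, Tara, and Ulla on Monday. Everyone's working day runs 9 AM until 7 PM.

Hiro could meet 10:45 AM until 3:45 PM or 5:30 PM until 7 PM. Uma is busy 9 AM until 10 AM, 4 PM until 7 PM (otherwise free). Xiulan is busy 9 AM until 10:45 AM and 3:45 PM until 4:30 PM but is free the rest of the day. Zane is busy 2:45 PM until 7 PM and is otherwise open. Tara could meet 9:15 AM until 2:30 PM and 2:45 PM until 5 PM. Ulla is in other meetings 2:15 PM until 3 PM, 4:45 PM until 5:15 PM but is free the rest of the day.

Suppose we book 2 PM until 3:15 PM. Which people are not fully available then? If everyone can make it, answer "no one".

Tara, Ulla, Zane

Hiro free: 10:45-15:45, 17:30-19:00.
Uma free: 10:00-16:00 (invert busy blocks within the working day).
Xiulan free: 10:45-15:45, 16:30-19:00 (invert busy blocks within the working day).
Zane free: 09:00-14:45 (invert busy blocks within the working day).
Tara free: 09:15-14:30, 14:45-17:00.
Ulla free: 09:00-14:15, 15:00-16:45, 17:15-19:00 (invert busy blocks within the working day).
Hiro: free for 14:00-15:15. Uma: free for 14:00-15:15. Xiulan: free for 14:00-15:15. Zane: not fully free for 14:00-15:15. Tara: not fully free for 14:00-15:15. Ulla: not fully free for 14:00-15:15.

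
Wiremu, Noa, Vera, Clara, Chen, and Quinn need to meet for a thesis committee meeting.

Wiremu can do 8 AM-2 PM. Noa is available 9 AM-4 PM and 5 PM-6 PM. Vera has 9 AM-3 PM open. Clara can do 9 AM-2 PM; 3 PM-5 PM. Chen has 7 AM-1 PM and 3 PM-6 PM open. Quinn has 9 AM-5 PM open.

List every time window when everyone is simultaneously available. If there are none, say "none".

Wiremu ∩ Noa: 09:00-14:00.
Wiremu ∩ Noa ∩ Vera: 09:00-14:00.
Wiremu ∩ Noa ∩ Vera ∩ Clara: 09:00-14:00.
Wiremu ∩ Noa ∩ Vera ∩ Clara ∩ Chen: 09:00-13:00.
Wiremu ∩ Noa ∩ Vera ∩ Clara ∩ Chen ∩ Quinn: 09:00-13:00.

09:00-13:00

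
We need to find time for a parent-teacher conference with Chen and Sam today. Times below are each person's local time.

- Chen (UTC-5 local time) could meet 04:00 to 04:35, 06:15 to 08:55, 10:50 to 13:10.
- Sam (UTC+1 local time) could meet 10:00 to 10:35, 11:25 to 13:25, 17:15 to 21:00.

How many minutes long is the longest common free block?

115

Chen in UTC: 09:00-09:35, 11:15-13:55, 15:50-18:10 (add 5h to convert from UTC-5).
Sam in UTC: 09:00-09:35, 10:25-12:25, 16:15-20:00 (subtract 1h to convert from UTC+1).
Chen ∩ Sam: 09:00-09:35, 11:15-12:25, 16:15-18:10.
Those are the intersection windows.
The longest is 16:15-18:10 at 115 minutes.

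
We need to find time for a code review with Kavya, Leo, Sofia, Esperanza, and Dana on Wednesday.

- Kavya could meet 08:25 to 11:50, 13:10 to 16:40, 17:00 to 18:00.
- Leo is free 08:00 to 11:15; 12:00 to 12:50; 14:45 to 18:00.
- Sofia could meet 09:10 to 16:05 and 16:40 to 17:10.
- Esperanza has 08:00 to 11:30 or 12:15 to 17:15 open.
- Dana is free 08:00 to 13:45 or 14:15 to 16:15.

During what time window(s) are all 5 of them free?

Kavya ∩ Leo: 08:25-11:15, 14:45-16:40, 17:00-18:00.
Kavya ∩ Leo ∩ Sofia: 09:10-11:15, 14:45-16:05, 17:00-17:10.
Kavya ∩ Leo ∩ Sofia ∩ Esperanza: 09:10-11:15, 14:45-16:05, 17:00-17:10.
Kavya ∩ Leo ∩ Sofia ∩ Esperanza ∩ Dana: 09:10-11:15, 14:45-16:05.
Those are the intersection windows.

09:10-11:15, 14:45-16:05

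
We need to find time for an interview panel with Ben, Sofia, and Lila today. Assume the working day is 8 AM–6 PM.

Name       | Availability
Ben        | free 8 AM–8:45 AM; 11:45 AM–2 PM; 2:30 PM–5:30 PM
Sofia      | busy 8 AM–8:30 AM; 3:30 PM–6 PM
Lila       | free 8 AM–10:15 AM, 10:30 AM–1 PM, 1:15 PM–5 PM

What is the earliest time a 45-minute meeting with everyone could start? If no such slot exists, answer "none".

Ben free: 08:00-08:45, 11:45-14:00, 14:30-17:30.
Sofia free: 08:30-15:30 (invert busy blocks within the working day).
Lila free: 08:00-10:15, 10:30-13:00, 13:15-17:00.
Ben ∩ Sofia: 08:30-08:45, 11:45-14:00, 14:30-15:30.
Ben ∩ Sofia ∩ Lila: 08:30-08:45, 11:45-13:00, 13:15-14:00, 14:30-15:30.
The first common window of at least 45 minutes is 11:45-13:00, so the earliest start is 11:45.

11:45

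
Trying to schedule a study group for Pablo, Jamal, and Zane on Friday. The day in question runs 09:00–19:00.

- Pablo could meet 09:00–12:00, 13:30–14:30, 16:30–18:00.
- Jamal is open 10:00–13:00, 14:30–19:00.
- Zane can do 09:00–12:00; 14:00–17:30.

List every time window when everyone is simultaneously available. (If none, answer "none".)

Pablo ∩ Jamal: 10:00-12:00, 16:30-18:00.
Pablo ∩ Jamal ∩ Zane: 10:00-12:00, 16:30-17:30.

10:00-12:00, 16:30-17:30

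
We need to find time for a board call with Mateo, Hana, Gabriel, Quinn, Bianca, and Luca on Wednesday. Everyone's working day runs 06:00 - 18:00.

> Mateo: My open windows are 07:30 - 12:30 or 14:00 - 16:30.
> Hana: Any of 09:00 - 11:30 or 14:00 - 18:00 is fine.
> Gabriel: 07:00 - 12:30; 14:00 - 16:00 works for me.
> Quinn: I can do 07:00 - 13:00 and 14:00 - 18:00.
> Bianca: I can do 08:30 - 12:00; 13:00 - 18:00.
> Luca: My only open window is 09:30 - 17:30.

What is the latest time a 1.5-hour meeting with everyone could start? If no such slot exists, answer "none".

Mateo ∩ Hana: 09:00-11:30, 14:00-16:30.
Mateo ∩ Hana ∩ Gabriel: 09:00-11:30, 14:00-16:00.
Mateo ∩ Hana ∩ Gabriel ∩ Quinn: 09:00-11:30, 14:00-16:00.
Mateo ∩ Hana ∩ Gabriel ∩ Quinn ∩ Bianca: 09:00-11:30, 14:00-16:00.
Mateo ∩ Hana ∩ Gabriel ∩ Quinn ∩ Bianca ∩ Luca: 09:30-11:30, 14:00-16:00.
The last common window of at least 90 minutes is 14:00-16:00; a 90-minute meeting can start as late as 14:30 and still end by 16:00.

14:30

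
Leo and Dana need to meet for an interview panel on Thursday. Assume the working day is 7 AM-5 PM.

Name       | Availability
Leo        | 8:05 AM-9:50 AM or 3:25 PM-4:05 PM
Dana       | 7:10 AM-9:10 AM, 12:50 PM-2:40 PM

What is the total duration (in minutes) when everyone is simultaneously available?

Leo ∩ Dana: 08:05-09:10.
That's a single block of 65 minutes.

65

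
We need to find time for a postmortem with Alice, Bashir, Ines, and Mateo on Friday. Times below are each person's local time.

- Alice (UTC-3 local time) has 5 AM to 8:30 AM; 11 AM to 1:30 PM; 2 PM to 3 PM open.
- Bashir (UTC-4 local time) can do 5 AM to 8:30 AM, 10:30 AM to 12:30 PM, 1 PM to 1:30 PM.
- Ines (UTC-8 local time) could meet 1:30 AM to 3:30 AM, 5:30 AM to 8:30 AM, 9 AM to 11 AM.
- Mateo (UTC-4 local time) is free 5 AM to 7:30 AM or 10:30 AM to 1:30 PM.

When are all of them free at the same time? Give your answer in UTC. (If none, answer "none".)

09:30-11:30, 14:30-16:30, 17:00-17:30

Alice in UTC: 08:00-11:30, 14:00-16:30, 17:00-18:00 (add 3h to convert from UTC-3).
Bashir in UTC: 09:00-12:30, 14:30-16:30, 17:00-17:30 (add 4h to convert from UTC-4).
Ines in UTC: 09:30-11:30, 13:30-16:30, 17:00-19:00 (add 8h to convert from UTC-8).
Mateo in UTC: 09:00-11:30, 14:30-17:30 (add 4h to convert from UTC-4).
Alice ∩ Bashir: 09:00-11:30, 14:30-16:30, 17:00-17:30.
Alice ∩ Bashir ∩ Ines: 09:30-11:30, 14:30-16:30, 17:00-17:30.
Alice ∩ Bashir ∩ Ines ∩ Mateo: 09:30-11:30, 14:30-16:30, 17:00-17:30.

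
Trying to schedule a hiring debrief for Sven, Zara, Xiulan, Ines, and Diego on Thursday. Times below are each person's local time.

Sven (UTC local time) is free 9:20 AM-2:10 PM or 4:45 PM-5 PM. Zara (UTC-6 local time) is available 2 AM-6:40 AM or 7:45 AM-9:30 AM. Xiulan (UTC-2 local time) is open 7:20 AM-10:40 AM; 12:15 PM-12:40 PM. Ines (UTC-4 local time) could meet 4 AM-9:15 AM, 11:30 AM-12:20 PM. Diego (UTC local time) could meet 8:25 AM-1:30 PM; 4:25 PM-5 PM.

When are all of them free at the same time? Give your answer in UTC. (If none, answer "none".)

Sven in UTC: 09:20-14:10, 16:45-17:00.
Zara in UTC: 08:00-12:40, 13:45-15:30 (add 6h to convert from UTC-6).
Xiulan in UTC: 09:20-12:40, 14:15-14:40 (add 2h to convert from UTC-2).
Ines in UTC: 08:00-13:15, 15:30-16:20 (add 4h to convert from UTC-4).
Diego in UTC: 08:25-13:30, 16:25-17:00.
Sven ∩ Zara: 09:20-12:40, 13:45-14:10.
Sven ∩ Zara ∩ Xiulan: 09:20-12:40.
Sven ∩ Zara ∩ Xiulan ∩ Ines: 09:20-12:40.
Sven ∩ Zara ∩ Xiulan ∩ Ines ∩ Diego: 09:20-12:40.
Those are the intersection windows.

09:20-12:40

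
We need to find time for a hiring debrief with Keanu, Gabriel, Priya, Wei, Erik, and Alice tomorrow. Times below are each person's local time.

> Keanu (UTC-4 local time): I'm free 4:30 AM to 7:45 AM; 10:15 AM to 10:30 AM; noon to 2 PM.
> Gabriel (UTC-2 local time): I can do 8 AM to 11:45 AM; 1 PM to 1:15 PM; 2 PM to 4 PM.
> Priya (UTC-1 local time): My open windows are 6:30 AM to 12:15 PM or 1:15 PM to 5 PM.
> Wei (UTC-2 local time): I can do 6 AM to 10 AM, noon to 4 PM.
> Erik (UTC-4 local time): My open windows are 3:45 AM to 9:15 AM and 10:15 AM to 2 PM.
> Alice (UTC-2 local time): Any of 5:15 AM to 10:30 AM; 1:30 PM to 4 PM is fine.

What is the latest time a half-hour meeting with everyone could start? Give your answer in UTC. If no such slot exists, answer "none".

17:30

Keanu in UTC: 08:30-11:45, 14:15-14:30, 16:00-18:00 (add 4h to convert from UTC-4).
Gabriel in UTC: 10:00-13:45, 15:00-15:15, 16:00-18:00 (add 2h to convert from UTC-2).
Priya in UTC: 07:30-13:15, 14:15-18:00 (add 1h to convert from UTC-1).
Wei in UTC: 08:00-12:00, 14:00-18:00 (add 2h to convert from UTC-2).
Erik in UTC: 07:45-13:15, 14:15-18:00 (add 4h to convert from UTC-4).
Alice in UTC: 07:15-12:30, 15:30-18:00 (add 2h to convert from UTC-2).
Keanu ∩ Gabriel: 10:00-11:45, 16:00-18:00.
Keanu ∩ Gabriel ∩ Priya: 10:00-11:45, 16:00-18:00.
Keanu ∩ Gabriel ∩ Priya ∩ Wei: 10:00-11:45, 16:00-18:00.
Keanu ∩ Gabriel ∩ Priya ∩ Wei ∩ Erik: 10:00-11:45, 16:00-18:00.
Keanu ∩ Gabriel ∩ Priya ∩ Wei ∩ Erik ∩ Alice: 10:00-11:45, 16:00-18:00.
The last common window of at least 30 minutes is 16:00-18:00; a 30-minute meeting can start as late as 17:30 and still end by 18:00.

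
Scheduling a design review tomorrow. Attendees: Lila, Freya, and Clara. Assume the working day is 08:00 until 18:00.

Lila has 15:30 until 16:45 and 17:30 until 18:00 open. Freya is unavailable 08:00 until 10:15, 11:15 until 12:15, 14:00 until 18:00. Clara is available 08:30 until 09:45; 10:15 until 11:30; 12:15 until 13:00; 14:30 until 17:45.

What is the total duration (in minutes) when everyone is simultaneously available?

0

Lila free: 15:30-16:45, 17:30-18:00.
Freya free: 10:15-11:15, 12:15-14:00 (invert busy blocks within the working day).
Clara free: 08:30-09:45, 10:15-11:30, 12:15-13:00, 14:30-17:45.
Lila ∩ Freya: ∅.
Lila ∩ Freya ∩ Clara: ∅.
There is no time when everyone is free.
There is no common window, so the total is 0 minutes.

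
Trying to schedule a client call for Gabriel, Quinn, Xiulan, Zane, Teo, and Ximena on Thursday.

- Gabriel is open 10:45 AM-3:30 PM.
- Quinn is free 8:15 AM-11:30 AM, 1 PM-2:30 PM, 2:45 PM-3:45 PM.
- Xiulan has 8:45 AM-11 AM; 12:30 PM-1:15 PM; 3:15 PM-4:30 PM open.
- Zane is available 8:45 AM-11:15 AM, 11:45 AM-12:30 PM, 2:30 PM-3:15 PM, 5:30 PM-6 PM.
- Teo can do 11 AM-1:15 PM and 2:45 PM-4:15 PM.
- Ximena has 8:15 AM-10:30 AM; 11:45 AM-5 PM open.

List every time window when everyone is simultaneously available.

none

Gabriel ∩ Quinn: 10:45-11:30, 13:00-14:30, 14:45-15:30.
Gabriel ∩ Quinn ∩ Xiulan: 10:45-11:00, 13:00-13:15, 15:15-15:30.
Gabriel ∩ Quinn ∩ Xiulan ∩ Zane: 10:45-11:00.
Gabriel ∩ Quinn ∩ Xiulan ∩ Zane ∩ Teo: ∅.
Gabriel ∩ Quinn ∩ Xiulan ∩ Zane ∩ Teo ∩ Ximena: ∅.
There is no time when everyone is free.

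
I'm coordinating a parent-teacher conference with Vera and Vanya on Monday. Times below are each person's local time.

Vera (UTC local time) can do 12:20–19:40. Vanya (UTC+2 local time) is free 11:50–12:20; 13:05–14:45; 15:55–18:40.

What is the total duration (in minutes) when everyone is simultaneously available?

Vera in UTC: 12:20-19:40.
Vanya in UTC: 09:50-10:20, 11:05-12:45, 13:55-16:40 (subtract 2h to convert from UTC+2).
Vera ∩ Vanya: 12:20-12:45, 13:55-16:40.
Summing the common windows: 25 + 165 = 190 minutes.

190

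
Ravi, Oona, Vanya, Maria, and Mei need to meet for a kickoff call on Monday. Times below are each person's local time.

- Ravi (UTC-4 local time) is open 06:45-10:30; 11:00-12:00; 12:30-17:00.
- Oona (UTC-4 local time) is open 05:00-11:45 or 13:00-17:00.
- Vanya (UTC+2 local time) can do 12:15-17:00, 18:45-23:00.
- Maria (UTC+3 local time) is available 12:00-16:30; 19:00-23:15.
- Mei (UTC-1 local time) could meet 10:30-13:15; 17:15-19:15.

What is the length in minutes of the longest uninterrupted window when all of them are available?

Ravi in UTC: 10:45-14:30, 15:00-16:00, 16:30-21:00 (add 4h to convert from UTC-4).
Oona in UTC: 09:00-15:45, 17:00-21:00 (add 4h to convert from UTC-4).
Vanya in UTC: 10:15-15:00, 16:45-21:00 (subtract 2h to convert from UTC+2).
Maria in UTC: 09:00-13:30, 16:00-20:15 (subtract 3h to convert from UTC+3).
Mei in UTC: 11:30-14:15, 18:15-20:15 (add 1h to convert from UTC-1).
Ravi ∩ Oona: 10:45-14:30, 15:00-15:45, 17:00-21:00.
Ravi ∩ Oona ∩ Vanya: 10:45-14:30, 17:00-21:00.
Ravi ∩ Oona ∩ Vanya ∩ Maria: 10:45-13:30, 17:00-20:15.
Ravi ∩ Oona ∩ Vanya ∩ Maria ∩ Mei: 11:30-13:30, 18:15-20:15.
The longest is 11:30-13:30 at 120 minutes.

120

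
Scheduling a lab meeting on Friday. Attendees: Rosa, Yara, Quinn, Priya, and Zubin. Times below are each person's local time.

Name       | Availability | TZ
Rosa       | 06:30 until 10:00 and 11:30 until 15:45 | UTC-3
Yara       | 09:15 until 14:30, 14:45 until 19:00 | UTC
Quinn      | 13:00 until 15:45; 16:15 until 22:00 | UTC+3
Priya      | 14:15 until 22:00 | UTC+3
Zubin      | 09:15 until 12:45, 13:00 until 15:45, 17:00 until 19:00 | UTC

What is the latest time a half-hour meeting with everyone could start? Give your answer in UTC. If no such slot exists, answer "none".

Rosa in UTC: 09:30-13:00, 14:30-18:45 (add 3h to convert from UTC-3).
Yara in UTC: 09:15-14:30, 14:45-19:00.
Quinn in UTC: 10:00-12:45, 13:15-19:00 (subtract 3h to convert from UTC+3).
Priya in UTC: 11:15-19:00 (subtract 3h to convert from UTC+3).
Zubin in UTC: 09:15-12:45, 13:00-15:45, 17:00-19:00.
Rosa ∩ Yara: 09:30-13:00, 14:45-18:45.
Rosa ∩ Yara ∩ Quinn: 10:00-12:45, 14:45-18:45.
Rosa ∩ Yara ∩ Quinn ∩ Priya: 11:15-12:45, 14:45-18:45.
Rosa ∩ Yara ∩ Quinn ∩ Priya ∩ Zubin: 11:15-12:45, 14:45-15:45, 17:00-18:45.
So the common availability across everyone is 11:15-12:45, 14:45-15:45, 17:00-18:45.
The last common window of at least 30 minutes is 17:00-18:45; a 30-minute meeting can start as late as 18:15 and still end by 18:45.

18:15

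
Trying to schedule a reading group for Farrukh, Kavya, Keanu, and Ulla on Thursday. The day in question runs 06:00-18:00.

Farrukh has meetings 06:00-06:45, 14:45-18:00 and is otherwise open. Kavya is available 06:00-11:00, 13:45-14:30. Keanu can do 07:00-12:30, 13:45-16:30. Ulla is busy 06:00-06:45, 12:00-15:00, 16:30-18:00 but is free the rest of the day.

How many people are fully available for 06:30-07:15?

Farrukh free: 06:45-14:45 (invert busy blocks within the working day).
Kavya free: 06:00-11:00, 13:45-14:30.
Keanu free: 07:00-12:30, 13:45-16:30.
Ulla free: 06:45-12:00, 15:00-16:30 (invert busy blocks within the working day).
Kavya can make the full 06:30-07:15 slot — that's 1.

1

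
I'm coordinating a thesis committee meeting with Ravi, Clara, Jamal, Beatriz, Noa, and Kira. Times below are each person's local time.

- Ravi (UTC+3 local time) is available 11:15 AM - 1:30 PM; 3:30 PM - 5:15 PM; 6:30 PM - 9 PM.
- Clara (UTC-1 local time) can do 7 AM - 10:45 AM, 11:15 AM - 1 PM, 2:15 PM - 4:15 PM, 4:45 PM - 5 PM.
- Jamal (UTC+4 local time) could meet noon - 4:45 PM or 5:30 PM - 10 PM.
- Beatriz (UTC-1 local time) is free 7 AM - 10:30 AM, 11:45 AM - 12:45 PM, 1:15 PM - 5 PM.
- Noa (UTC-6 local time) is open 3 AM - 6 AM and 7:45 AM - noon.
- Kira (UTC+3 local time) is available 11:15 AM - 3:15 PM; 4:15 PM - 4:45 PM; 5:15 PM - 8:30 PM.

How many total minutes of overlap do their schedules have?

195

Ravi in UTC: 08:15-10:30, 12:30-14:15, 15:30-18:00 (subtract 3h to convert from UTC+3).
Clara in UTC: 08:00-11:45, 12:15-14:00, 15:15-17:15, 17:45-18:00 (add 1h to convert from UTC-1).
Jamal in UTC: 08:00-12:45, 13:30-18:00 (subtract 4h to convert from UTC+4).
Beatriz in UTC: 08:00-11:30, 12:45-13:45, 14:15-18:00 (add 1h to convert from UTC-1).
Noa in UTC: 09:00-12:00, 13:45-18:00 (add 6h to convert from UTC-6).
Kira in UTC: 08:15-12:15, 13:15-13:45, 14:15-17:30 (subtract 3h to convert from UTC+3).
Ravi ∩ Clara: 08:15-10:30, 12:30-14:00, 15:30-17:15, 17:45-18:00.
Ravi ∩ Clara ∩ Jamal: 08:15-10:30, 12:30-12:45, 13:30-14:00, 15:30-17:15, 17:45-18:00.
Ravi ∩ Clara ∩ Jamal ∩ Beatriz: 08:15-10:30, 13:30-13:45, 15:30-17:15, 17:45-18:00.
Ravi ∩ Clara ∩ Jamal ∩ Beatriz ∩ Noa: 09:00-10:30, 15:30-17:15, 17:45-18:00.
Ravi ∩ Clara ∩ Jamal ∩ Beatriz ∩ Noa ∩ Kira: 09:00-10:30, 15:30-17:15.
Summing the common windows: 90 + 105 = 195 minutes.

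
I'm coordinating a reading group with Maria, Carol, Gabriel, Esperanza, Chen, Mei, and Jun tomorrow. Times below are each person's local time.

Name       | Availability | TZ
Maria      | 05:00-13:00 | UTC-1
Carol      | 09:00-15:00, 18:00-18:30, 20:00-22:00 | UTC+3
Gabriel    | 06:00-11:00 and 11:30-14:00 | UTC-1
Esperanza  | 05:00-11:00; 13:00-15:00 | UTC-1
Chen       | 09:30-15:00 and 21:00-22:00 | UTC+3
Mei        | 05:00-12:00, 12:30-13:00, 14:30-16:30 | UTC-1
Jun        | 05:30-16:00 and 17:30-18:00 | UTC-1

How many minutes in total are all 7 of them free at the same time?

300

Maria in UTC: 06:00-14:00 (add 1h to convert from UTC-1).
Carol in UTC: 06:00-12:00, 15:00-15:30, 17:00-19:00 (subtract 3h to convert from UTC+3).
Gabriel in UTC: 07:00-12:00, 12:30-15:00 (add 1h to convert from UTC-1).
Esperanza in UTC: 06:00-12:00, 14:00-16:00 (add 1h to convert from UTC-1).
Chen in UTC: 06:30-12:00, 18:00-19:00 (subtract 3h to convert from UTC+3).
Mei in UTC: 06:00-13:00, 13:30-14:00, 15:30-17:30 (add 1h to convert from UTC-1).
Jun in UTC: 06:30-17:00, 18:30-19:00 (add 1h to convert from UTC-1).
Maria ∩ Carol: 06:00-12:00.
Maria ∩ Carol ∩ Gabriel: 07:00-12:00.
Maria ∩ Carol ∩ Gabriel ∩ Esperanza: 07:00-12:00.
Maria ∩ Carol ∩ Gabriel ∩ Esperanza ∩ Chen: 07:00-12:00.
Maria ∩ Carol ∩ Gabriel ∩ Esperanza ∩ Chen ∩ Mei: 07:00-12:00.
Maria ∩ Carol ∩ Gabriel ∩ Esperanza ∩ Chen ∩ Mei ∩ Jun: 07:00-12:00.
That's a single block of 300 minutes.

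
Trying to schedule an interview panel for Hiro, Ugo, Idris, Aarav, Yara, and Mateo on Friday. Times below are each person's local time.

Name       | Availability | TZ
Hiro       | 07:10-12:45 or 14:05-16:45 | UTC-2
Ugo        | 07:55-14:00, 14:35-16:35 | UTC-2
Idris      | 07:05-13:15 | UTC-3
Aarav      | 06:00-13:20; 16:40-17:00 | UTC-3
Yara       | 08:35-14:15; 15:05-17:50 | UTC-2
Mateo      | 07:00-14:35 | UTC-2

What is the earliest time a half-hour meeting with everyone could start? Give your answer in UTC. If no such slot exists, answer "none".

10:35

Hiro in UTC: 09:10-14:45, 16:05-18:45 (add 2h to convert from UTC-2).
Ugo in UTC: 09:55-16:00, 16:35-18:35 (add 2h to convert from UTC-2).
Idris in UTC: 10:05-16:15 (add 3h to convert from UTC-3).
Aarav in UTC: 09:00-16:20, 19:40-20:00 (add 3h to convert from UTC-3).
Yara in UTC: 10:35-16:15, 17:05-19:50 (add 2h to convert from UTC-2).
Mateo in UTC: 09:00-16:35 (add 2h to convert from UTC-2).
Hiro ∩ Ugo: 09:55-14:45, 16:35-18:35.
Hiro ∩ Ugo ∩ Idris: 10:05-14:45.
Hiro ∩ Ugo ∩ Idris ∩ Aarav: 10:05-14:45.
Hiro ∩ Ugo ∩ Idris ∩ Aarav ∩ Yara: 10:35-14:45.
Hiro ∩ Ugo ∩ Idris ∩ Aarav ∩ Yara ∩ Mateo: 10:35-14:45.
The first common window of at least 30 minutes is 10:35-14:45, so the earliest start is 10:35.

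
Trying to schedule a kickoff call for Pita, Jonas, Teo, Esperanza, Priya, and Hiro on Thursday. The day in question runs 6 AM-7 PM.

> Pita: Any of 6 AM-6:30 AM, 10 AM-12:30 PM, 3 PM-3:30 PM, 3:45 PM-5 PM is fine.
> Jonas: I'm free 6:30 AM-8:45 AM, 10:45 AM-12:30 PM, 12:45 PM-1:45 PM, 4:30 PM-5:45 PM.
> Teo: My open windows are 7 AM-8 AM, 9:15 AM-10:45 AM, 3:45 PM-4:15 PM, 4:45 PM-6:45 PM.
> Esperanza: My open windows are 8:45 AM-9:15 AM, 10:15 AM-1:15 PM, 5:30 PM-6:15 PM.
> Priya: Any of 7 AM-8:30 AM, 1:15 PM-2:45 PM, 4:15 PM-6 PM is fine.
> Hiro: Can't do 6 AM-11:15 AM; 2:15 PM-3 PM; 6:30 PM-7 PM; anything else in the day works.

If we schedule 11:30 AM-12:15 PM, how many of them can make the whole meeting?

Pita free: 06:00-06:30, 10:00-12:30, 15:00-15:30, 15:45-17:00.
Jonas free: 06:30-08:45, 10:45-12:30, 12:45-13:45, 16:30-17:45.
Teo free: 07:00-08:00, 09:15-10:45, 15:45-16:15, 16:45-18:45.
Esperanza free: 08:45-09:15, 10:15-13:15, 17:30-18:15.
Priya free: 07:00-08:30, 13:15-14:45, 16:15-18:00.
Hiro free: 11:15-14:15, 15:00-18:30 (invert busy blocks within the working day).
Pita, Jonas, Esperanza, and Hiro can make the full 11:30-12:15 slot — that's 4.

4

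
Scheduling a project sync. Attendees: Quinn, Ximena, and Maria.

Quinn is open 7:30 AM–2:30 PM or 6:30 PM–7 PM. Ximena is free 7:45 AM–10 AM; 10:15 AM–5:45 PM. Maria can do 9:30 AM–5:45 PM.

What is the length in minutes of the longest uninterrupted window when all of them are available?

Quinn ∩ Ximena: 07:45-10:00, 10:15-14:30.
Quinn ∩ Ximena ∩ Maria: 09:30-10:00, 10:15-14:30.
The longest is 10:15-14:30 at 255 minutes.

255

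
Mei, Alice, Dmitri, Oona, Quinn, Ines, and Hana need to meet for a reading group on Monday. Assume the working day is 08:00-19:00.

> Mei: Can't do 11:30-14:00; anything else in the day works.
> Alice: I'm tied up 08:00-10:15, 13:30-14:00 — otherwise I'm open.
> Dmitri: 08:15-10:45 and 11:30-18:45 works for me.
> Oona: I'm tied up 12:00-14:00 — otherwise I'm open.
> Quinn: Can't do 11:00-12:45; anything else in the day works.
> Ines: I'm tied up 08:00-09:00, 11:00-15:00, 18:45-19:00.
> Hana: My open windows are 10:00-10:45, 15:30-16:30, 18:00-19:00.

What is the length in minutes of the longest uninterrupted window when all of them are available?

60

Mei free: 08:00-11:30, 14:00-19:00 (invert busy blocks within the working day).
Alice free: 10:15-13:30, 14:00-19:00 (invert busy blocks within the working day).
Dmitri free: 08:15-10:45, 11:30-18:45.
Oona free: 08:00-12:00, 14:00-19:00 (invert busy blocks within the working day).
Quinn free: 08:00-11:00, 12:45-19:00 (invert busy blocks within the working day).
Ines free: 09:00-11:00, 15:00-18:45 (invert busy blocks within the working day).
Hana free: 10:00-10:45, 15:30-16:30, 18:00-19:00.
Mei ∩ Alice: 10:15-11:30, 14:00-19:00.
Mei ∩ Alice ∩ Dmitri: 10:15-10:45, 14:00-18:45.
Mei ∩ Alice ∩ Dmitri ∩ Oona: 10:15-10:45, 14:00-18:45.
Mei ∩ Alice ∩ Dmitri ∩ Oona ∩ Quinn: 10:15-10:45, 14:00-18:45.
Mei ∩ Alice ∩ Dmitri ∩ Oona ∩ Quinn ∩ Ines: 10:15-10:45, 15:00-18:45.
Mei ∩ Alice ∩ Dmitri ∩ Oona ∩ Quinn ∩ Ines ∩ Hana: 10:15-10:45, 15:30-16:30, 18:00-18:45.
Those are the intersection windows.
The longest is 15:30-16:30 at 60 minutes.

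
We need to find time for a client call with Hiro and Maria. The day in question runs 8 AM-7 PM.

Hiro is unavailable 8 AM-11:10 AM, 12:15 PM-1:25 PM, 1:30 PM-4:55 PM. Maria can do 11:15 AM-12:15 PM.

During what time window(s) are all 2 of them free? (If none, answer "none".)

Hiro free: 11:10-12:15, 13:25-13:30, 16:55-19:00 (invert busy blocks within the working day).
Maria free: 11:15-12:15.
Hiro ∩ Maria: 11:15-12:15.
Those are the intersection windows.

11:15-12:15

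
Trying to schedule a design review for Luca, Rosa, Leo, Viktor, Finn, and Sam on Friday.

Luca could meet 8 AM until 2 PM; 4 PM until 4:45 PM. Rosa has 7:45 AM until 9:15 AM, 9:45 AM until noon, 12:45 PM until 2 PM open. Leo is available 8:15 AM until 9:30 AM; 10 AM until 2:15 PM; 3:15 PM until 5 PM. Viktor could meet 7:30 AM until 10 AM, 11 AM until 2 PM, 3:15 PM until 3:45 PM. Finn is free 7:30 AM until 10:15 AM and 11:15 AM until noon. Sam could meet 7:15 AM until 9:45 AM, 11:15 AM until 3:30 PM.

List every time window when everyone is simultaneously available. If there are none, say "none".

08:15-09:15, 11:15-12:00

Luca ∩ Rosa: 08:00-09:15, 09:45-12:00, 12:45-14:00.
Luca ∩ Rosa ∩ Leo: 08:15-09:15, 10:00-12:00, 12:45-14:00.
Luca ∩ Rosa ∩ Leo ∩ Viktor: 08:15-09:15, 11:00-12:00, 12:45-14:00.
Luca ∩ Rosa ∩ Leo ∩ Viktor ∩ Finn: 08:15-09:15, 11:15-12:00.
Luca ∩ Rosa ∩ Leo ∩ Viktor ∩ Finn ∩ Sam: 08:15-09:15, 11:15-12:00.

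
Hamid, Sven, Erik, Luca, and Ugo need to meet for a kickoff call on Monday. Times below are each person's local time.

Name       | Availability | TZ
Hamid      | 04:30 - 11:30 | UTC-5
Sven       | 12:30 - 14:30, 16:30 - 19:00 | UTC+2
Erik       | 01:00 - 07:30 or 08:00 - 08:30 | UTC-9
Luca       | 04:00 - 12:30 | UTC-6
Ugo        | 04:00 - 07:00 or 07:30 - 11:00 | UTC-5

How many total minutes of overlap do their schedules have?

180

Hamid in UTC: 09:30-16:30 (add 5h to convert from UTC-5).
Sven in UTC: 10:30-12:30, 14:30-17:00 (subtract 2h to convert from UTC+2).
Erik in UTC: 10:00-16:30, 17:00-17:30 (add 9h to convert from UTC-9).
Luca in UTC: 10:00-18:30 (add 6h to convert from UTC-6).
Ugo in UTC: 09:00-12:00, 12:30-16:00 (add 5h to convert from UTC-5).
Hamid ∩ Sven: 10:30-12:30, 14:30-16:30.
Hamid ∩ Sven ∩ Erik: 10:30-12:30, 14:30-16:30.
Hamid ∩ Sven ∩ Erik ∩ Luca: 10:30-12:30, 14:30-16:30.
Hamid ∩ Sven ∩ Erik ∩ Luca ∩ Ugo: 10:30-12:00, 14:30-16:00.
Summing the common windows: 90 + 90 = 180 minutes.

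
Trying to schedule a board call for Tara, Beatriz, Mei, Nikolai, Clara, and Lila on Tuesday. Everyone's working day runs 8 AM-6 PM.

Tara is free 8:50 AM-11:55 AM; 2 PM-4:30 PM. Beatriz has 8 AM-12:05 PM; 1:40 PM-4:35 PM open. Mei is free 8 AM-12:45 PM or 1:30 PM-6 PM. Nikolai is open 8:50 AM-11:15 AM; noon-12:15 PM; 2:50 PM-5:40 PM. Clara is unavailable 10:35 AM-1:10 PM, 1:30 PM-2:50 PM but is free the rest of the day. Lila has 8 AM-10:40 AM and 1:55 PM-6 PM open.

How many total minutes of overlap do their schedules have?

205

Tara free: 08:50-11:55, 14:00-16:30.
Beatriz free: 08:00-12:05, 13:40-16:35.
Mei free: 08:00-12:45, 13:30-18:00.
Nikolai free: 08:50-11:15, 12:00-12:15, 14:50-17:40.
Clara free: 08:00-10:35, 13:10-13:30, 14:50-18:00 (invert busy blocks within the working day).
Lila free: 08:00-10:40, 13:55-18:00.
Tara ∩ Beatriz: 08:50-11:55, 14:00-16:30.
Tara ∩ Beatriz ∩ Mei: 08:50-11:55, 14:00-16:30.
Tara ∩ Beatriz ∩ Mei ∩ Nikolai: 08:50-11:15, 14:50-16:30.
Tara ∩ Beatriz ∩ Mei ∩ Nikolai ∩ Clara: 08:50-10:35, 14:50-16:30.
Tara ∩ Beatriz ∩ Mei ∩ Nikolai ∩ Clara ∩ Lila: 08:50-10:35, 14:50-16:30.
Summing the common windows: 105 + 100 = 205 minutes.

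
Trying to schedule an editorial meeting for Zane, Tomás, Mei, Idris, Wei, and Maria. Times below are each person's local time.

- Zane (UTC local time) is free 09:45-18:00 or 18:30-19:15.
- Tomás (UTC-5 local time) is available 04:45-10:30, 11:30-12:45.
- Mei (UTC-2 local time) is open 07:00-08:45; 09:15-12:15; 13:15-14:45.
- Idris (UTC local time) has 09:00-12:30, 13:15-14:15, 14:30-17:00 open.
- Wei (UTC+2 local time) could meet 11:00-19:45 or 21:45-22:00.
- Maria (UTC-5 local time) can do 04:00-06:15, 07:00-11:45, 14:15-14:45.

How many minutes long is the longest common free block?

60

Zane in UTC: 09:45-18:00, 18:30-19:15.
Tomás in UTC: 09:45-15:30, 16:30-17:45 (add 5h to convert from UTC-5).
Mei in UTC: 09:00-10:45, 11:15-14:15, 15:15-16:45 (add 2h to convert from UTC-2).
Idris in UTC: 09:00-12:30, 13:15-14:15, 14:30-17:00.
Wei in UTC: 09:00-17:45, 19:45-20:00 (subtract 2h to convert from UTC+2).
Maria in UTC: 09:00-11:15, 12:00-16:45, 19:15-19:45 (add 5h to convert from UTC-5).
Zane ∩ Tomás: 09:45-15:30, 16:30-17:45.
Zane ∩ Tomás ∩ Mei: 09:45-10:45, 11:15-14:15, 15:15-15:30, 16:30-16:45.
Zane ∩ Tomás ∩ Mei ∩ Idris: 09:45-10:45, 11:15-12:30, 13:15-14:15, 15:15-15:30, 16:30-16:45.
Zane ∩ Tomás ∩ Mei ∩ Idris ∩ Wei: 09:45-10:45, 11:15-12:30, 13:15-14:15, 15:15-15:30, 16:30-16:45.
Zane ∩ Tomás ∩ Mei ∩ Idris ∩ Wei ∩ Maria: 09:45-10:45, 12:00-12:30, 13:15-14:15, 15:15-15:30, 16:30-16:45.
The longest is 09:45-10:45 at 60 minutes.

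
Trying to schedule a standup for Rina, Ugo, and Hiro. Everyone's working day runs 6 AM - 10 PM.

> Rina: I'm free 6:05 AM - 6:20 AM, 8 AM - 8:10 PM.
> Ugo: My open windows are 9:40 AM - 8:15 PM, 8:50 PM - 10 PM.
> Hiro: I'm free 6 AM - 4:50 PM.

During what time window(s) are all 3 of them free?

09:40-16:50

Rina ∩ Ugo: 09:40-20:10.
Rina ∩ Ugo ∩ Hiro: 09:40-16:50.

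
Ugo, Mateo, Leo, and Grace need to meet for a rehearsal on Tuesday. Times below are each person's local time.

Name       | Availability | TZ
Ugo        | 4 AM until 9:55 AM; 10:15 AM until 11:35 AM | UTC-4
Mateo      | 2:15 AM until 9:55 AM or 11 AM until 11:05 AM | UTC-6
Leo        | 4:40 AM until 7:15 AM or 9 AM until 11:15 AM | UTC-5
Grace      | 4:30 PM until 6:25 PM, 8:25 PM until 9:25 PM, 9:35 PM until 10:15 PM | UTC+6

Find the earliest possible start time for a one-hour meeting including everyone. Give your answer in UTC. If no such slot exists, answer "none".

Ugo in UTC: 08:00-13:55, 14:15-15:35 (add 4h to convert from UTC-4).
Mateo in UTC: 08:15-15:55, 17:00-17:05 (add 6h to convert from UTC-6).
Leo in UTC: 09:40-12:15, 14:00-16:15 (add 5h to convert from UTC-5).
Grace in UTC: 10:30-12:25, 14:25-15:25, 15:35-16:15 (subtract 6h to convert from UTC+6).
Ugo ∩ Mateo: 08:15-13:55, 14:15-15:35.
Ugo ∩ Mateo ∩ Leo: 09:40-12:15, 14:15-15:35.
Ugo ∩ Mateo ∩ Leo ∩ Grace: 10:30-12:15, 14:25-15:25.
The first common window of at least 60 minutes is 10:30-12:15, so the earliest start is 10:30.

10:30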